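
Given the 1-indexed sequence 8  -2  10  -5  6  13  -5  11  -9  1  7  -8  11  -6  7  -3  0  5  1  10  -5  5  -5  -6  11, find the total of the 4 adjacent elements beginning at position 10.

Elements at indices 10..13: 1, 7, -8, 11
sum(1, 7, -8, 11) = 11

11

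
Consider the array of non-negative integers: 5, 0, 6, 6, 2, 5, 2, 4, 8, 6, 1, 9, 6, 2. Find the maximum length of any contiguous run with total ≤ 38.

9

→ 5: sum 5, len 1
→ 0: sum 5, len 2
→ 6: sum 11, len 3
→ 6: sum 17, len 4
→ 2: sum 19, len 5
→ 5: sum 24, len 6
→ 2: sum 26, len 7
→ 4: sum 30, len 8
→ 8: sum 38, len 9
→ 6 (dropped 5, 0, 6): sum 33, len 7
→ 1: sum 34, len 8
→ 9 (dropped 6): sum 37, len 8
→ 6 (dropped 2, 5): sum 36, len 7
→ 2: sum 38, len 8
Longest length seen: 9.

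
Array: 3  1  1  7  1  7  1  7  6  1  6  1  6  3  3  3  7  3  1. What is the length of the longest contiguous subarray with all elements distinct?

[3] len 1
[3, 1] len 2
[1] len 1
[1, 7] len 2
[7, 1] len 2
[1, 7] len 2
[7, 1] len 2
[1, 7] len 2
[1, 7, 6] len 3
[7, 6, 1] len 3
[1, 6] len 2
[6, 1] len 2
[1, 6] len 2
[1, 6, 3] len 3
[3] len 1
[3] len 1
[3, 7] len 2
[7, 3] len 2
[7, 3, 1] len 3
Longest all-distinct length: 3.

3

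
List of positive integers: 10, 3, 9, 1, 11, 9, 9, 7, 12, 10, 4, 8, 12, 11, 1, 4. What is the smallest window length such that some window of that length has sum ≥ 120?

Extend right; whenever the sum reaches 120, record the length and shrink from the left:
add 10: running sum 10 < 120
add 3: running sum 13 < 120
add 9: running sum 22 < 120
add 1: running sum 23 < 120
add 11: running sum 34 < 120
add 9: running sum 43 < 120
add 9: running sum 52 < 120
add 7: running sum 59 < 120
add 12: running sum 71 < 120
add 10: running sum 81 < 120
add 4: running sum 85 < 120
add 8: running sum 93 < 120
add 12: running sum 105 < 120
add 11: running sum 116 < 120
add 1: running sum 117 < 120
end 15: [10, 3, 9, 1, 11, 9, 9, 7, 12, 10, 4, 8, 12, 11, 1, 4] sum 121, len 16
Shortest qualifying length: 16.

16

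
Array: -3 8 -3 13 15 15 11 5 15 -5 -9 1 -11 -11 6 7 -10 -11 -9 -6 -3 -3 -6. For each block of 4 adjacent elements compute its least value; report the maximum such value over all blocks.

11

Each size-4 window and its min:
-3 8 -3 13 → min -3
8 -3 13 15 → min -3
-3 13 15 15 → min -3
13 15 15 11 → min 11
15 15 11 5 → min 5
15 11 5 15 → min 5
11 5 15 -5 → min -5
5 15 -5 -9 → min -9
15 -5 -9 1 → min -9
-5 -9 1 -11 → min -11
-9 1 -11 -11 → min -11
1 -11 -11 6 → min -11
-11 -11 6 7 → min -11
-11 6 7 -10 → min -11
6 7 -10 -11 → min -11
7 -10 -11 -9 → min -11
-10 -11 -9 -6 → min -11
-11 -9 -6 -3 → min -11
-9 -6 -3 -3 → min -9
-6 -3 -3 -6 → min -6
Maximum of these is 11.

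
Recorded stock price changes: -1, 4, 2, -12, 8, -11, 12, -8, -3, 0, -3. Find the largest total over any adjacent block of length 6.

[-1, 4, 2, -12, 8, -11] → sum -10
[4, 2, -12, 8, -11, 12] → sum 3
[2, -12, 8, -11, 12, -8] → sum -9
[-12, 8, -11, 12, -8, -3] → sum -14
[8, -11, 12, -8, -3, 0] → sum -2
[-11, 12, -8, -3, 0, -3] → sum -13
Largest of these is 3.

3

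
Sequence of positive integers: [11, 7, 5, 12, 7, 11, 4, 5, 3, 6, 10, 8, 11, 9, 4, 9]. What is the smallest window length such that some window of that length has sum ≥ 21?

3

Extend right; whenever the sum reaches 21, record the length and shrink from the left:
add 11: running sum 11 < 21
add 7: running sum 18 < 21
add 5: shortest ending here [11, 7, 5] sum 23, len 3
add 12: shortest ending here [7, 5, 12] sum 24, len 3
add 7: shortest ending here [5, 12, 7] sum 24, len 3
add 11: shortest ending here [12, 7, 11] sum 30, len 3
add 4: shortest ending here [7, 11, 4] sum 22, len 3
add 5: shortest ending here [7, 11, 4, 5] sum 27, len 4
add 3: shortest ending here [11, 4, 5, 3] sum 23, len 4
add 6: shortest ending here [11, 4, 5, 3, 6] sum 29, len 5
add 10: shortest ending here [5, 3, 6, 10] sum 24, len 4
add 8: shortest ending here [6, 10, 8] sum 24, len 3
add 11: shortest ending here [10, 8, 11] sum 29, len 3
add 9: shortest ending here [8, 11, 9] sum 28, len 3
add 4: shortest ending here [11, 9, 4] sum 24, len 3
add 9: shortest ending here [9, 4, 9] sum 22, len 3
Shortest qualifying length: 3.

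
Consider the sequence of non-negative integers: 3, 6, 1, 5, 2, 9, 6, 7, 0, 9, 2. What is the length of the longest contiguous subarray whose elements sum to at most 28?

add 3: [3] sum 3, len 1
add 6: [3, 6] sum 9, len 2
add 1: [3, 6, 1] sum 10, len 3
add 5: [3, 6, 1, 5] sum 15, len 4
add 2: [3, 6, 1, 5, 2] sum 17, len 5
add 9: [3, 6, 1, 5, 2, 9] sum 26, len 6
add 6: [1, 5, 2, 9, 6] sum 23, len 5
add 7: [2, 9, 6, 7] sum 24, len 4
add 0: [2, 9, 6, 7, 0] sum 24, len 5
add 9: [6, 7, 0, 9] sum 22, len 4
add 2: [6, 7, 0, 9, 2] sum 24, len 5
Longest length seen: 6.

6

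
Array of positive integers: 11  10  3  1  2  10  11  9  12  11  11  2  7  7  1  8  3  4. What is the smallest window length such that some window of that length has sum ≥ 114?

16

add 11: running sum 11 < 114
add 10: running sum 21 < 114
add 3: running sum 24 < 114
add 1: running sum 25 < 114
add 2: running sum 27 < 114
add 10: running sum 37 < 114
add 11: running sum 48 < 114
add 9: running sum 57 < 114
add 12: running sum 69 < 114
add 11: running sum 80 < 114
add 11: running sum 91 < 114
add 2: running sum 93 < 114
add 7: running sum 100 < 114
add 7: running sum 107 < 114
add 1: running sum 108 < 114
end 15: [11, 10, 3, 1, 2, 10, 11, 9, 12, 11, 11, 2, 7, 7, 1, 8] sum 116, len 16
end 16: [11, 10, 3, 1, 2, 10, 11, 9, 12, 11, 11, 2, 7, 7, 1, 8, 3] sum 119, len 17
end 17: [11, 10, 3, 1, 2, 10, 11, 9, 12, 11, 11, 2, 7, 7, 1, 8, 3, 4] sum 123, len 18
Shortest qualifying length: 16.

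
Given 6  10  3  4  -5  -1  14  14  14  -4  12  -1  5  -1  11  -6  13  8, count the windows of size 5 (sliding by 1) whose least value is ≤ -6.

(6, 10, 3, 4, -5) → min -5
(10, 3, 4, -5, -1) → min -5
(3, 4, -5, -1, 14) → min -5
(4, -5, -1, 14, 14) → min -5
(-5, -1, 14, 14, 14) → min -5
(-1, 14, 14, 14, -4) → min -4
(14, 14, 14, -4, 12) → min -4
(14, 14, -4, 12, -1) → min -4
(14, -4, 12, -1, 5) → min -4
(-4, 12, -1, 5, -1) → min -4
(12, -1, 5, -1, 11) → min -1
(-1, 5, -1, 11, -6) → min -6  ≤ -6 ✓
(5, -1, 11, -6, 13) → min -6  ≤ -6 ✓
(-1, 11, -6, 13, 8) → min -6  ≤ -6 ✓
3 windows satisfy the condition.

3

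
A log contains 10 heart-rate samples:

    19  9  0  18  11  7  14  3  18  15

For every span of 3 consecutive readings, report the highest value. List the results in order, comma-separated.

19 9 0 → max 19
9 0 18 → max 18
0 18 11 → max 18
18 11 7 → max 18
11 7 14 → max 14
7 14 3 → max 14
14 3 18 → max 18
3 18 15 → max 18

19, 18, 18, 18, 14, 14, 18, 18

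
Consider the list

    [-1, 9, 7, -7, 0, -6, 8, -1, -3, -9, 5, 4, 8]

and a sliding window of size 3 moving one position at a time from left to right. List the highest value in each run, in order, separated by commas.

Sliding a size-3 window across the 13 values:
[-1, 9, 7] → max 9
[9, 7, -7] → max 9
[7, -7, 0] → max 7
[-7, 0, -6] → max 0
[0, -6, 8] → max 8
[-6, 8, -1] → max 8
[8, -1, -3] → max 8
[-1, -3, -9] → max -1
[-3, -9, 5] → max 5
[-9, 5, 4] → max 5
[5, 4, 8] → max 8

9, 9, 7, 0, 8, 8, 8, -1, 5, 5, 8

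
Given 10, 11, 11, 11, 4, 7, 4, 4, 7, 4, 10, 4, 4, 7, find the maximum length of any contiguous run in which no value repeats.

[10] len 1
[10, 11] len 2
[11] len 1
[11] len 1
[11, 4] len 2
[11, 4, 7] len 3
[7, 4] len 2
[4] len 1
[4, 7] len 2
[7, 4] len 2
[7, 4, 10] len 3
[10, 4] len 2
[4] len 1
[4, 7] len 2
Longest all-distinct length: 3.

3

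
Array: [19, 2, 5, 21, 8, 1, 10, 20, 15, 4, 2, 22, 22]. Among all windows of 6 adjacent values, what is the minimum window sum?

19 2 5 21 8 1 → sum 56
2 5 21 8 1 10 → sum 47
5 21 8 1 10 20 → sum 65
21 8 1 10 20 15 → sum 75
8 1 10 20 15 4 → sum 58
1 10 20 15 4 2 → sum 52
10 20 15 4 2 22 → sum 73
20 15 4 2 22 22 → sum 85
Minimum of these is 47.

47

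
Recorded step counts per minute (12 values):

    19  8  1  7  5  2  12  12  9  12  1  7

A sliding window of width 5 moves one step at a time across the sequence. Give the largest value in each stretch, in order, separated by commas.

19, 8, 12, 12, 12, 12, 12, 12

19 8 1 7 5 → max 19
8 1 7 5 2 → max 8
1 7 5 2 12 → max 12
7 5 2 12 12 → max 12
5 2 12 12 9 → max 12
2 12 12 9 12 → max 12
12 12 9 12 1 → max 12
12 9 12 1 7 → max 12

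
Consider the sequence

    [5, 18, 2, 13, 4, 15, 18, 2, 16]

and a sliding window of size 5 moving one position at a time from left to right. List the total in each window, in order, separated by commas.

Sliding a size-5 window across the 9 values:
[5, 18, 2, 13, 4] → sum 42
[18, 2, 13, 4, 15] → sum 52
[2, 13, 4, 15, 18] → sum 52
[13, 4, 15, 18, 2] → sum 52
[4, 15, 18, 2, 16] → sum 55

42, 52, 52, 52, 55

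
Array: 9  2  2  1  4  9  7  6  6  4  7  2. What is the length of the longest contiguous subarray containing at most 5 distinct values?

8

[9] 1 distinct, len 1
[9, 2] 2 distinct, len 2
[9, 2, 2] 2 distinct, len 3
[9, 2, 2, 1] 3 distinct, len 4
[9, 2, 2, 1, 4] 4 distinct, len 5
[9, 2, 2, 1, 4, 9] 4 distinct, len 6
[9, 2, 2, 1, 4, 9, 7] 5 distinct, len 7
[1, 4, 9, 7, 6] 5 distinct, len 5
[1, 4, 9, 7, 6, 6] 5 distinct, len 6
[1, 4, 9, 7, 6, 6, 4] 5 distinct, len 7
[1, 4, 9, 7, 6, 6, 4, 7] 5 distinct, len 8
[4, 9, 7, 6, 6, 4, 7, 2] 5 distinct, len 8
Longest length with ≤5 distinct: 8.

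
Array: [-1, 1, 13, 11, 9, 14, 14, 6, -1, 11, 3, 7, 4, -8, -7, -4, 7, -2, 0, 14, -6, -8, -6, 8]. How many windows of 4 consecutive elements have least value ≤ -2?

(-1, 1, 13, 11) → min -1
(1, 13, 11, 9) → min 1
(13, 11, 9, 14) → min 9
(11, 9, 14, 14) → min 9
(9, 14, 14, 6) → min 6
(14, 14, 6, -1) → min -1
(14, 6, -1, 11) → min -1
(6, -1, 11, 3) → min -1
(-1, 11, 3, 7) → min -1
(11, 3, 7, 4) → min 3
(3, 7, 4, -8) → min -8  ≤ -2 ✓
(7, 4, -8, -7) → min -8  ≤ -2 ✓
(4, -8, -7, -4) → min -8  ≤ -2 ✓
(-8, -7, -4, 7) → min -8  ≤ -2 ✓
(-7, -4, 7, -2) → min -7  ≤ -2 ✓
(-4, 7, -2, 0) → min -4  ≤ -2 ✓
(7, -2, 0, 14) → min -2  ≤ -2 ✓
(-2, 0, 14, -6) → min -6  ≤ -2 ✓
(0, 14, -6, -8) → min -8  ≤ -2 ✓
(14, -6, -8, -6) → min -8  ≤ -2 ✓
(-6, -8, -6, 8) → min -8  ≤ -2 ✓
11 windows satisfy the condition.

11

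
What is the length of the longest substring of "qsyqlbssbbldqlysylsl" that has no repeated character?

[q] len 1
[q, s] len 2
[q, s, y] len 3
[s, y, q] len 3
[s, y, q, l] len 4
[s, y, q, l, b] len 5
[y, q, l, b, s] len 5
[s] len 1
[s, b] len 2
[b] len 1
[b, l] len 2
[b, l, d] len 3
[b, l, d, q] len 4
[d, q, l] len 3
[d, q, l, y] len 4
[d, q, l, y, s] len 5
[s, y] len 2
[s, y, l] len 3
[y, l, s] len 3
[s, l] len 2
Longest all-distinct length: 5.

5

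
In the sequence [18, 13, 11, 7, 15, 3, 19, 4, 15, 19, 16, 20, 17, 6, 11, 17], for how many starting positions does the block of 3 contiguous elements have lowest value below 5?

[18, 13, 11] → min 11
[13, 11, 7] → min 7
[11, 7, 15] → min 7
[7, 15, 3] → min 3  < 5 ✓
[15, 3, 19] → min 3  < 5 ✓
[3, 19, 4] → min 3  < 5 ✓
[19, 4, 15] → min 4  < 5 ✓
[4, 15, 19] → min 4  < 5 ✓
[15, 19, 16] → min 15
[19, 16, 20] → min 16
[16, 20, 17] → min 16
[20, 17, 6] → min 6
[17, 6, 11] → min 6
[6, 11, 17] → min 6
5 windows satisfy the condition.

5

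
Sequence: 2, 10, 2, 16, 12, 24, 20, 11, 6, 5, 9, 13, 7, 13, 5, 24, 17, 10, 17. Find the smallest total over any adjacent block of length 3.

2 10 2 → sum 14
10 2 16 → sum 28
2 16 12 → sum 30
16 12 24 → sum 52
12 24 20 → sum 56
24 20 11 → sum 55
20 11 6 → sum 37
11 6 5 → sum 22
6 5 9 → sum 20
5 9 13 → sum 27
9 13 7 → sum 29
13 7 13 → sum 33
7 13 5 → sum 25
13 5 24 → sum 42
5 24 17 → sum 46
24 17 10 → sum 51
17 10 17 → sum 44
Smallest of these is 14.

14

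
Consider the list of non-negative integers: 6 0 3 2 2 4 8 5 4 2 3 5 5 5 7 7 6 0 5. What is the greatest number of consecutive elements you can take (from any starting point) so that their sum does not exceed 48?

→ 6: sum 6, len 1
→ 0: sum 6, len 2
→ 3: sum 9, len 3
→ 2: sum 11, len 4
→ 2: sum 13, len 5
→ 4: sum 17, len 6
→ 8: sum 25, len 7
→ 5: sum 30, len 8
→ 4: sum 34, len 9
→ 2: sum 36, len 10
→ 3: sum 39, len 11
→ 5: sum 44, len 12
→ 5 (dropped 6): sum 43, len 12
→ 5: sum 48, len 13
→ 7 (dropped 0, 3, 2, 2): sum 48, len 10
→ 7 (dropped 4, 8): sum 43, len 9
→ 6 (dropped 5): sum 44, len 9
→ 0: sum 44, len 10
→ 5 (dropped 4): sum 45, len 10
Longest length seen: 13.

13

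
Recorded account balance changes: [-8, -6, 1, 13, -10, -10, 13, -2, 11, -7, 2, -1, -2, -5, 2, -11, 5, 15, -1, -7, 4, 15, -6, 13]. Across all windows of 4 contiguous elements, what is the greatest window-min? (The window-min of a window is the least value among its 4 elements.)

-5

-8 -6 1 13 → min -8
-6 1 13 -10 → min -10
1 13 -10 -10 → min -10
13 -10 -10 13 → min -10
-10 -10 13 -2 → min -10
-10 13 -2 11 → min -10
13 -2 11 -7 → min -7
-2 11 -7 2 → min -7
11 -7 2 -1 → min -7
-7 2 -1 -2 → min -7
2 -1 -2 -5 → min -5
-1 -2 -5 2 → min -5
-2 -5 2 -11 → min -11
-5 2 -11 5 → min -11
2 -11 5 15 → min -11
-11 5 15 -1 → min -11
5 15 -1 -7 → min -7
15 -1 -7 4 → min -7
-1 -7 4 15 → min -7
-7 4 15 -6 → min -7
4 15 -6 13 → min -6
Greatest of these is -5.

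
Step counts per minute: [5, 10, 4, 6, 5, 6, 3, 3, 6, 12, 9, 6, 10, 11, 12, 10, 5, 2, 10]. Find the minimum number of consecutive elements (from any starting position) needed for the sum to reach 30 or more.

add 5: running sum 5 < 30
add 10: running sum 15 < 30
add 4: running sum 19 < 30
add 6: running sum 25 < 30
add 5: shortest ending here [5, 10, 4, 6, 5] sum 30, len 5
add 6: shortest ending here [10, 4, 6, 5, 6] sum 31, len 5
add 3: shortest ending here [10, 4, 6, 5, 6, 3] sum 34, len 6
add 3: shortest ending here [10, 4, 6, 5, 6, 3, 3] sum 37, len 7
add 6: shortest ending here [4, 6, 5, 6, 3, 3, 6] sum 33, len 7
add 12: shortest ending here [6, 3, 3, 6, 12] sum 30, len 5
add 9: shortest ending here [3, 6, 12, 9] sum 30, len 4
add 6: shortest ending here [6, 12, 9, 6] sum 33, len 4
add 10: shortest ending here [12, 9, 6, 10] sum 37, len 4
add 11: shortest ending here [9, 6, 10, 11] sum 36, len 4
add 12: shortest ending here [10, 11, 12] sum 33, len 3
add 10: shortest ending here [11, 12, 10] sum 33, len 3
add 5: shortest ending here [11, 12, 10, 5] sum 38, len 4
add 2: shortest ending here [11, 12, 10, 5, 2] sum 40, len 5
add 10: shortest ending here [12, 10, 5, 2, 10] sum 39, len 5
Shortest qualifying length: 3.

3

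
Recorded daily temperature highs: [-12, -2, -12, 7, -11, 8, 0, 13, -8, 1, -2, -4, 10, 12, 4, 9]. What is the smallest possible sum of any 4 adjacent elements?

(-12, -2, -12, 7) → sum -19
(-2, -12, 7, -11) → sum -18
(-12, 7, -11, 8) → sum -8
(7, -11, 8, 0) → sum 4
(-11, 8, 0, 13) → sum 10
(8, 0, 13, -8) → sum 13
(0, 13, -8, 1) → sum 6
(13, -8, 1, -2) → sum 4
(-8, 1, -2, -4) → sum -13
(1, -2, -4, 10) → sum 5
(-2, -4, 10, 12) → sum 16
(-4, 10, 12, 4) → sum 22
(10, 12, 4, 9) → sum 35
Smallest of these is -19.

-19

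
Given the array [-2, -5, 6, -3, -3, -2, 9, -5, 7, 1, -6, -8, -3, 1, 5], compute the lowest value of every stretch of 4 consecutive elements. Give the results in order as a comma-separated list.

-5, -5, -3, -3, -5, -5, -5, -6, -8, -8, -8, -8

[-2, -5, 6, -3] → min -5
[-5, 6, -3, -3] → min -5
[6, -3, -3, -2] → min -3
[-3, -3, -2, 9] → min -3
[-3, -2, 9, -5] → min -5
[-2, 9, -5, 7] → min -5
[9, -5, 7, 1] → min -5
[-5, 7, 1, -6] → min -6
[7, 1, -6, -8] → min -8
[1, -6, -8, -3] → min -8
[-6, -8, -3, 1] → min -8
[-8, -3, 1, 5] → min -8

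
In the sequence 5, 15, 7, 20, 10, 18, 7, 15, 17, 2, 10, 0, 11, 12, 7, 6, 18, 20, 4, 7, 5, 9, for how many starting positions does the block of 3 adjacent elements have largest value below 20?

(5, 15, 7) → max 15  < 20 ✓
(15, 7, 20) → max 20
(7, 20, 10) → max 20
(20, 10, 18) → max 20
(10, 18, 7) → max 18  < 20 ✓
(18, 7, 15) → max 18  < 20 ✓
(7, 15, 17) → max 17  < 20 ✓
(15, 17, 2) → max 17  < 20 ✓
(17, 2, 10) → max 17  < 20 ✓
(2, 10, 0) → max 10  < 20 ✓
(10, 0, 11) → max 11  < 20 ✓
(0, 11, 12) → max 12  < 20 ✓
(11, 12, 7) → max 12  < 20 ✓
(12, 7, 6) → max 12  < 20 ✓
(7, 6, 18) → max 18  < 20 ✓
(6, 18, 20) → max 20
(18, 20, 4) → max 20
(20, 4, 7) → max 20
(4, 7, 5) → max 7  < 20 ✓
(7, 5, 9) → max 9  < 20 ✓
14 windows satisfy the condition.

14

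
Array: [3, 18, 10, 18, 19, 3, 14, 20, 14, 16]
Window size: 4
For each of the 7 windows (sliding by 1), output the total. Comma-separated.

Sliding a size-4 window across the 10 values:
(3, 18, 10, 18) → sum 49
(18, 10, 18, 19) → sum 65
(10, 18, 19, 3) → sum 50
(18, 19, 3, 14) → sum 54
(19, 3, 14, 20) → sum 56
(3, 14, 20, 14) → sum 51
(14, 20, 14, 16) → sum 64

49, 65, 50, 54, 56, 51, 64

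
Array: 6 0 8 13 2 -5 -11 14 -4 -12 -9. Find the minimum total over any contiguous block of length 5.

-22

(6, 0, 8, 13, 2) → sum 29
(0, 8, 13, 2, -5) → sum 18
(8, 13, 2, -5, -11) → sum 7
(13, 2, -5, -11, 14) → sum 13
(2, -5, -11, 14, -4) → sum -4
(-5, -11, 14, -4, -12) → sum -18
(-11, 14, -4, -12, -9) → sum -22
Minimum of these is -22.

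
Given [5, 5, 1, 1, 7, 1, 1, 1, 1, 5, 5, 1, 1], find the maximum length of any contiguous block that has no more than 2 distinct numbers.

[5] 1 distinct, len 1
[5, 5] 1 distinct, len 2
[5, 5, 1] 2 distinct, len 3
[5, 5, 1, 1] 2 distinct, len 4
[1, 1, 7] 2 distinct, len 3
[1, 1, 7, 1] 2 distinct, len 4
[1, 1, 7, 1, 1] 2 distinct, len 5
[1, 1, 7, 1, 1, 1] 2 distinct, len 6
[1, 1, 7, 1, 1, 1, 1] 2 distinct, len 7
[1, 1, 1, 1, 5] 2 distinct, len 5
[1, 1, 1, 1, 5, 5] 2 distinct, len 6
[1, 1, 1, 1, 5, 5, 1] 2 distinct, len 7
[1, 1, 1, 1, 5, 5, 1, 1] 2 distinct, len 8
Longest length with ≤2 distinct: 8.

8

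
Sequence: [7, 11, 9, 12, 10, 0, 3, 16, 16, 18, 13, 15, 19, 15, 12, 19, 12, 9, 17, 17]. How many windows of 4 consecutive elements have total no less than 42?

7 11 9 12 → sum 39
11 9 12 10 → sum 42  ≥ 42 ✓
9 12 10 0 → sum 31
12 10 0 3 → sum 25
10 0 3 16 → sum 29
0 3 16 16 → sum 35
3 16 16 18 → sum 53  ≥ 42 ✓
16 16 18 13 → sum 63  ≥ 42 ✓
16 18 13 15 → sum 62  ≥ 42 ✓
18 13 15 19 → sum 65  ≥ 42 ✓
13 15 19 15 → sum 62  ≥ 42 ✓
15 19 15 12 → sum 61  ≥ 42 ✓
19 15 12 19 → sum 65  ≥ 42 ✓
15 12 19 12 → sum 58  ≥ 42 ✓
12 19 12 9 → sum 52  ≥ 42 ✓
19 12 9 17 → sum 57  ≥ 42 ✓
12 9 17 17 → sum 55  ≥ 42 ✓
12 windows satisfy the condition.

12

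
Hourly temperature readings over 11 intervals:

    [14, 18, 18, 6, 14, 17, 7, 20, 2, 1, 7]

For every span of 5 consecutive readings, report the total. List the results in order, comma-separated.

(14, 18, 18, 6, 14) → sum 70
(18, 18, 6, 14, 17) → sum 73
(18, 6, 14, 17, 7) → sum 62
(6, 14, 17, 7, 20) → sum 64
(14, 17, 7, 20, 2) → sum 60
(17, 7, 20, 2, 1) → sum 47
(7, 20, 2, 1, 7) → sum 37

70, 73, 62, 64, 60, 47, 37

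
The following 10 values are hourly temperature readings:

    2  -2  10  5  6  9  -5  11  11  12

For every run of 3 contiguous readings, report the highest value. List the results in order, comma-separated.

10, 10, 10, 9, 9, 11, 11, 12

Sliding a size-3 window across the 10 values:
(2, -2, 10) → max 10
(-2, 10, 5) → max 10
(10, 5, 6) → max 10
(5, 6, 9) → max 9
(6, 9, -5) → max 9
(9, -5, 11) → max 11
(-5, 11, 11) → max 11
(11, 11, 12) → max 12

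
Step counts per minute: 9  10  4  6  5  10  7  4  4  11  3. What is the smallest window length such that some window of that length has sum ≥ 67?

10

add 9: running sum 9 < 67
add 10: running sum 19 < 67
add 4: running sum 23 < 67
add 6: running sum 29 < 67
add 5: running sum 34 < 67
add 10: running sum 44 < 67
add 7: running sum 51 < 67
add 4: running sum 55 < 67
add 4: running sum 59 < 67
add 11: shortest ending here [9, 10, 4, 6, 5, 10, 7, 4, 4, 11] sum 70, len 10
add 3: shortest ending here [9, 10, 4, 6, 5, 10, 7, 4, 4, 11, 3] sum 73, len 11
Shortest qualifying length: 10.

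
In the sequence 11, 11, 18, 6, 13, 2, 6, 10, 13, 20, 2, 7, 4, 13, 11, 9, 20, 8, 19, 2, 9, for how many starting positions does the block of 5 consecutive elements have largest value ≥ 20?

11 11 18 6 13 → max 18
11 18 6 13 2 → max 18
18 6 13 2 6 → max 18
6 13 2 6 10 → max 13
13 2 6 10 13 → max 13
2 6 10 13 20 → max 20  ≥ 20 ✓
6 10 13 20 2 → max 20  ≥ 20 ✓
10 13 20 2 7 → max 20  ≥ 20 ✓
13 20 2 7 4 → max 20  ≥ 20 ✓
20 2 7 4 13 → max 20  ≥ 20 ✓
2 7 4 13 11 → max 13
7 4 13 11 9 → max 13
4 13 11 9 20 → max 20  ≥ 20 ✓
13 11 9 20 8 → max 20  ≥ 20 ✓
11 9 20 8 19 → max 20  ≥ 20 ✓
9 20 8 19 2 → max 20  ≥ 20 ✓
20 8 19 2 9 → max 20  ≥ 20 ✓
10 windows satisfy the condition.

10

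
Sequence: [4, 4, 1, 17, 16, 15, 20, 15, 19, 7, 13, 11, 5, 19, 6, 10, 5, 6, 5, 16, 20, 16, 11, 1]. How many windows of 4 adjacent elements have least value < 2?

4

(4, 4, 1, 17) → min 1  < 2 ✓
(4, 1, 17, 16) → min 1  < 2 ✓
(1, 17, 16, 15) → min 1  < 2 ✓
(17, 16, 15, 20) → min 15
(16, 15, 20, 15) → min 15
(15, 20, 15, 19) → min 15
(20, 15, 19, 7) → min 7
(15, 19, 7, 13) → min 7
(19, 7, 13, 11) → min 7
(7, 13, 11, 5) → min 5
(13, 11, 5, 19) → min 5
(11, 5, 19, 6) → min 5
(5, 19, 6, 10) → min 5
(19, 6, 10, 5) → min 5
(6, 10, 5, 6) → min 5
(10, 5, 6, 5) → min 5
(5, 6, 5, 16) → min 5
(6, 5, 16, 20) → min 5
(5, 16, 20, 16) → min 5
(16, 20, 16, 11) → min 11
(20, 16, 11, 1) → min 1  < 2 ✓
4 windows satisfy the condition.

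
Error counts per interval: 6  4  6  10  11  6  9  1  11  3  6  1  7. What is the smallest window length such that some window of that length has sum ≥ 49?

add 6: running sum 6 < 49
add 4: running sum 10 < 49
add 6: running sum 16 < 49
add 10: running sum 26 < 49
add 11: running sum 37 < 49
add 6: running sum 43 < 49
end 6: [6, 4, 6, 10, 11, 6, 9] sum 52, len 7
end 7: [6, 4, 6, 10, 11, 6, 9, 1] sum 53, len 8
end 8: [6, 10, 11, 6, 9, 1, 11] sum 54, len 7
end 9: [10, 11, 6, 9, 1, 11, 3] sum 51, len 7
end 10: [10, 11, 6, 9, 1, 11, 3, 6] sum 57, len 8
end 11: [10, 11, 6, 9, 1, 11, 3, 6, 1] sum 58, len 9
end 12: [11, 6, 9, 1, 11, 3, 6, 1, 7] sum 55, len 9
Shortest qualifying length: 7.

7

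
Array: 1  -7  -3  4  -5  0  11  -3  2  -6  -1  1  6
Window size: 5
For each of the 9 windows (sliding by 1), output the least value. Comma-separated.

-7, -7, -5, -5, -5, -6, -6, -6, -6

Sliding a size-5 window across the 13 values:
(1, -7, -3, 4, -5) → min -7
(-7, -3, 4, -5, 0) → min -7
(-3, 4, -5, 0, 11) → min -5
(4, -5, 0, 11, -3) → min -5
(-5, 0, 11, -3, 2) → min -5
(0, 11, -3, 2, -6) → min -6
(11, -3, 2, -6, -1) → min -6
(-3, 2, -6, -1, 1) → min -6
(2, -6, -1, 1, 6) → min -6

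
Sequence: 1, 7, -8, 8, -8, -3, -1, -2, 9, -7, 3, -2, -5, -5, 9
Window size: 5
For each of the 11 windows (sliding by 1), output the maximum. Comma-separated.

8, 8, 8, 8, 9, 9, 9, 9, 9, 3, 9

(1, 7, -8, 8, -8) → max 8
(7, -8, 8, -8, -3) → max 8
(-8, 8, -8, -3, -1) → max 8
(8, -8, -3, -1, -2) → max 8
(-8, -3, -1, -2, 9) → max 9
(-3, -1, -2, 9, -7) → max 9
(-1, -2, 9, -7, 3) → max 9
(-2, 9, -7, 3, -2) → max 9
(9, -7, 3, -2, -5) → max 9
(-7, 3, -2, -5, -5) → max 3
(3, -2, -5, -5, 9) → max 9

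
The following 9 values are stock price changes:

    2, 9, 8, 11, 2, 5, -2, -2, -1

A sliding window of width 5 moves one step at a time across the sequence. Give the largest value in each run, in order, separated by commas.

11, 11, 11, 11, 5

2 9 8 11 2 → max 11
9 8 11 2 5 → max 11
8 11 2 5 -2 → max 11
11 2 5 -2 -2 → max 11
2 5 -2 -2 -1 → max 5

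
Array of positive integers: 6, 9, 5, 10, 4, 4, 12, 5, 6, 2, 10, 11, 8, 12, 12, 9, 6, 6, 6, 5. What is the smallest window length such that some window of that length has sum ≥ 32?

3

Extend right; whenever the sum reaches 32, record the length and shrink from the left:
add 6: running sum 6 < 32
add 9: running sum 15 < 32
add 5: running sum 20 < 32
add 10: running sum 30 < 32
add 4: shortest ending here [6, 9, 5, 10, 4] sum 34, len 5
add 4: shortest ending here [9, 5, 10, 4, 4] sum 32, len 5
add 12: shortest ending here [5, 10, 4, 4, 12] sum 35, len 5
add 5: shortest ending here [10, 4, 4, 12, 5] sum 35, len 5
add 6: shortest ending here [10, 4, 4, 12, 5, 6] sum 41, len 6
add 2: shortest ending here [4, 4, 12, 5, 6, 2] sum 33, len 6
add 10: shortest ending here [12, 5, 6, 2, 10] sum 35, len 5
add 11: shortest ending here [5, 6, 2, 10, 11] sum 34, len 5
add 8: shortest ending here [6, 2, 10, 11, 8] sum 37, len 5
add 12: shortest ending here [10, 11, 8, 12] sum 41, len 4
add 12: shortest ending here [8, 12, 12] sum 32, len 3
add 9: shortest ending here [12, 12, 9] sum 33, len 3
add 6: shortest ending here [12, 12, 9, 6] sum 39, len 4
add 6: shortest ending here [12, 9, 6, 6] sum 33, len 4
add 6: shortest ending here [12, 9, 6, 6, 6] sum 39, len 5
add 5: shortest ending here [9, 6, 6, 6, 5] sum 32, len 5
Shortest qualifying length: 3.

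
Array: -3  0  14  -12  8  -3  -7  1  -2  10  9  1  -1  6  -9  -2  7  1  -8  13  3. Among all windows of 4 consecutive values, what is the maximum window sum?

19

Each size-4 window and its sum:
-3 0 14 -12 → sum -1
0 14 -12 8 → sum 10
14 -12 8 -3 → sum 7
-12 8 -3 -7 → sum -14
8 -3 -7 1 → sum -1
-3 -7 1 -2 → sum -11
-7 1 -2 10 → sum 2
1 -2 10 9 → sum 18
-2 10 9 1 → sum 18
10 9 1 -1 → sum 19
9 1 -1 6 → sum 15
1 -1 6 -9 → sum -3
-1 6 -9 -2 → sum -6
6 -9 -2 7 → sum 2
-9 -2 7 1 → sum -3
-2 7 1 -8 → sum -2
7 1 -8 13 → sum 13
1 -8 13 3 → sum 9
Maximum of these is 19.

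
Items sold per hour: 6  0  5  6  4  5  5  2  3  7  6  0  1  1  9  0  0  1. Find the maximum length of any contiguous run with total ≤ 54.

16

Extend to the right; shrink from the left whenever the sum exceeds 54:
[6] sum 6 len 1
[6, 0] sum 6 len 2
[6, 0, 5] sum 11 len 3
[6, 0, 5, 6] sum 17 len 4
[6, 0, 5, 6, 4] sum 21 len 5
[6, 0, 5, 6, 4, 5] sum 26 len 6
[6, 0, 5, 6, 4, 5, 5] sum 31 len 7
[6, 0, 5, 6, 4, 5, 5, 2] sum 33 len 8
[6, 0, 5, 6, 4, 5, 5, 2, 3] sum 36 len 9
[6, 0, 5, 6, 4, 5, 5, 2, 3, 7] sum 43 len 10
[6, 0, 5, 6, 4, 5, 5, 2, 3, 7, 6] sum 49 len 11
[6, 0, 5, 6, 4, 5, 5, 2, 3, 7, 6, 0] sum 49 len 12
[6, 0, 5, 6, 4, 5, 5, 2, 3, 7, 6, 0, 1] sum 50 len 13
[6, 0, 5, 6, 4, 5, 5, 2, 3, 7, 6, 0, 1, 1] sum 51 len 14
[0, 5, 6, 4, 5, 5, 2, 3, 7, 6, 0, 1, 1, 9] sum 54 len 14
[0, 5, 6, 4, 5, 5, 2, 3, 7, 6, 0, 1, 1, 9, 0] sum 54 len 15
[0, 5, 6, 4, 5, 5, 2, 3, 7, 6, 0, 1, 1, 9, 0, 0] sum 54 len 16
[6, 4, 5, 5, 2, 3, 7, 6, 0, 1, 1, 9, 0, 0, 1] sum 50 len 15
Longest length seen: 16.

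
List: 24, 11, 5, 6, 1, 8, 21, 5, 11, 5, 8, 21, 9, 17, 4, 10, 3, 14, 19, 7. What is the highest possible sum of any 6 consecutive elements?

Window sums for each of the 15 positions:
(24, 11, 5, 6, 1, 8) → sum 55
(11, 5, 6, 1, 8, 21) → sum 52
(5, 6, 1, 8, 21, 5) → sum 46
(6, 1, 8, 21, 5, 11) → sum 52
(1, 8, 21, 5, 11, 5) → sum 51
(8, 21, 5, 11, 5, 8) → sum 58
(21, 5, 11, 5, 8, 21) → sum 71
(5, 11, 5, 8, 21, 9) → sum 59
(11, 5, 8, 21, 9, 17) → sum 71
(5, 8, 21, 9, 17, 4) → sum 64
(8, 21, 9, 17, 4, 10) → sum 69
(21, 9, 17, 4, 10, 3) → sum 64
(9, 17, 4, 10, 3, 14) → sum 57
(17, 4, 10, 3, 14, 19) → sum 67
(4, 10, 3, 14, 19, 7) → sum 57
Highest of these is 71.

71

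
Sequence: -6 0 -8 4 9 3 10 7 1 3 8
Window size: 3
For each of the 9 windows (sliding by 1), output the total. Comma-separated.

Sliding a size-3 window across the 11 values:
[-6, 0, -8] → sum -14
[0, -8, 4] → sum -4
[-8, 4, 9] → sum 5
[4, 9, 3] → sum 16
[9, 3, 10] → sum 22
[3, 10, 7] → sum 20
[10, 7, 1] → sum 18
[7, 1, 3] → sum 11
[1, 3, 8] → sum 12

-14, -4, 5, 16, 22, 20, 18, 11, 12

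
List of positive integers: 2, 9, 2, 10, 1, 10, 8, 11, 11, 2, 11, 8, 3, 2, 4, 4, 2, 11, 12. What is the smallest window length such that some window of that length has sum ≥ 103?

16

add 2: running sum 2 < 103
add 9: running sum 11 < 103
add 2: running sum 13 < 103
add 10: running sum 23 < 103
add 1: running sum 24 < 103
add 10: running sum 34 < 103
add 8: running sum 42 < 103
add 11: running sum 53 < 103
add 11: running sum 64 < 103
add 2: running sum 66 < 103
add 11: running sum 77 < 103
add 8: running sum 85 < 103
add 3: running sum 88 < 103
add 2: running sum 90 < 103
add 4: running sum 94 < 103
add 4: running sum 98 < 103
add 2: running sum 100 < 103
end 17: [9, 2, 10, 1, 10, 8, 11, 11, 2, 11, 8, 3, 2, 4, 4, 2, 11] sum 109, len 17
end 18: [10, 1, 10, 8, 11, 11, 2, 11, 8, 3, 2, 4, 4, 2, 11, 12] sum 110, len 16
Shortest qualifying length: 16.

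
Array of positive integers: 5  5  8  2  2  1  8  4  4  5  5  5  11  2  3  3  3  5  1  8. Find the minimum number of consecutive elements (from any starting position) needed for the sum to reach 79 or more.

add 5: running sum 5 < 79
add 5: running sum 10 < 79
add 8: running sum 18 < 79
add 2: running sum 20 < 79
add 2: running sum 22 < 79
add 1: running sum 23 < 79
add 8: running sum 31 < 79
add 4: running sum 35 < 79
add 4: running sum 39 < 79
add 5: running sum 44 < 79
add 5: running sum 49 < 79
add 5: running sum 54 < 79
add 11: running sum 65 < 79
add 2: running sum 67 < 79
add 3: running sum 70 < 79
add 3: running sum 73 < 79
add 3: running sum 76 < 79
end 17: [5, 5, 8, 2, 2, 1, 8, 4, 4, 5, 5, 5, 11, 2, 3, 3, 3, 5] sum 81, len 18
end 18: [5, 5, 8, 2, 2, 1, 8, 4, 4, 5, 5, 5, 11, 2, 3, 3, 3, 5, 1] sum 82, len 19
end 19: [8, 2, 2, 1, 8, 4, 4, 5, 5, 5, 11, 2, 3, 3, 3, 5, 1, 8] sum 80, len 18
Shortest qualifying length: 18.

18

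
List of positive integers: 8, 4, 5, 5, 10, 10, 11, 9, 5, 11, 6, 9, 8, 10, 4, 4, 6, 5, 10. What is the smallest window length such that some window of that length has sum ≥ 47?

6

Extend right; whenever the sum reaches 47, record the length and shrink from the left:
add 8: running sum 8 < 47
add 4: running sum 12 < 47
add 5: running sum 17 < 47
add 5: running sum 22 < 47
add 10: running sum 32 < 47
add 10: running sum 42 < 47
end 6: [8, 4, 5, 5, 10, 10, 11] sum 53, len 7
end 7: [5, 5, 10, 10, 11, 9] sum 50, len 6
end 8: [5, 10, 10, 11, 9, 5] sum 50, len 6
end 9: [10, 10, 11, 9, 5, 11] sum 56, len 6
end 10: [10, 11, 9, 5, 11, 6] sum 52, len 6
end 11: [11, 9, 5, 11, 6, 9] sum 51, len 6
end 12: [9, 5, 11, 6, 9, 8] sum 48, len 6
end 13: [5, 11, 6, 9, 8, 10] sum 49, len 6
end 14: [11, 6, 9, 8, 10, 4] sum 48, len 6
end 15: [11, 6, 9, 8, 10, 4, 4] sum 52, len 7
end 16: [6, 9, 8, 10, 4, 4, 6] sum 47, len 7
end 17: [6, 9, 8, 10, 4, 4, 6, 5] sum 52, len 8
end 18: [8, 10, 4, 4, 6, 5, 10] sum 47, len 7
Shortest qualifying length: 6.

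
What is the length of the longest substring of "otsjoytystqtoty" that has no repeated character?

[o] len 1
[o, t] len 2
[o, t, s] len 3
[o, t, s, j] len 4
[t, s, j, o] len 4
[t, s, j, o, y] len 5
[s, j, o, y, t] len 5
[t, y] len 2
[t, y, s] len 3
[y, s, t] len 3
[y, s, t, q] len 4
[q, t] len 2
[q, t, o] len 3
[o, t] len 2
[o, t, y] len 3
Longest all-distinct length: 5.

5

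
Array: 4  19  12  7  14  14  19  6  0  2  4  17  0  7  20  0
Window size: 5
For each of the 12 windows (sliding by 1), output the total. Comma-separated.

(4, 19, 12, 7, 14) → sum 56
(19, 12, 7, 14, 14) → sum 66
(12, 7, 14, 14, 19) → sum 66
(7, 14, 14, 19, 6) → sum 60
(14, 14, 19, 6, 0) → sum 53
(14, 19, 6, 0, 2) → sum 41
(19, 6, 0, 2, 4) → sum 31
(6, 0, 2, 4, 17) → sum 29
(0, 2, 4, 17, 0) → sum 23
(2, 4, 17, 0, 7) → sum 30
(4, 17, 0, 7, 20) → sum 48
(17, 0, 7, 20, 0) → sum 44

56, 66, 66, 60, 53, 41, 31, 29, 23, 30, 48, 44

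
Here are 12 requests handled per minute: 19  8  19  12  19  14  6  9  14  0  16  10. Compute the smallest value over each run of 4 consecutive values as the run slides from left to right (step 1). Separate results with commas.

8, 8, 12, 6, 6, 6, 0, 0, 0

Sliding a size-4 window across the 12 values:
[19, 8, 19, 12] → min 8
[8, 19, 12, 19] → min 8
[19, 12, 19, 14] → min 12
[12, 19, 14, 6] → min 6
[19, 14, 6, 9] → min 6
[14, 6, 9, 14] → min 6
[6, 9, 14, 0] → min 0
[9, 14, 0, 16] → min 0
[14, 0, 16, 10] → min 0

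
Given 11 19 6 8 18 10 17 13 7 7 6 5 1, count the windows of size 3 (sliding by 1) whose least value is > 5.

11 19 6 → min 6  > 5 ✓
19 6 8 → min 6  > 5 ✓
6 8 18 → min 6  > 5 ✓
8 18 10 → min 8  > 5 ✓
18 10 17 → min 10  > 5 ✓
10 17 13 → min 10  > 5 ✓
17 13 7 → min 7  > 5 ✓
13 7 7 → min 7  > 5 ✓
7 7 6 → min 6  > 5 ✓
7 6 5 → min 5
6 5 1 → min 1
9 windows satisfy the condition.

9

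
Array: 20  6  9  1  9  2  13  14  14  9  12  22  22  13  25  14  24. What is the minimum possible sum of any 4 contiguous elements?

21

Window sums for each of the 14 positions:
[20, 6, 9, 1] → sum 36
[6, 9, 1, 9] → sum 25
[9, 1, 9, 2] → sum 21
[1, 9, 2, 13] → sum 25
[9, 2, 13, 14] → sum 38
[2, 13, 14, 14] → sum 43
[13, 14, 14, 9] → sum 50
[14, 14, 9, 12] → sum 49
[14, 9, 12, 22] → sum 57
[9, 12, 22, 22] → sum 65
[12, 22, 22, 13] → sum 69
[22, 22, 13, 25] → sum 82
[22, 13, 25, 14] → sum 74
[13, 25, 14, 24] → sum 76
Minimum of these is 21.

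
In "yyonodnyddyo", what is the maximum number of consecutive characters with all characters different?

add y: [y] len 1
add y (repeat y, move left end past it): [y] len 1
add o: [y, o] len 2
add n: [y, o, n] len 3
add o (repeat o, move left end past it): [n, o] len 2
add d: [n, o, d] len 3
add n (repeat n, move left end past it): [o, d, n] len 3
add y: [o, d, n, y] len 4
add d (repeat d, move left end past it): [n, y, d] len 3
add d (repeat d, move left end past it): [d] len 1
add y: [d, y] len 2
add o: [d, y, o] len 3
Longest all-distinct length: 4.

4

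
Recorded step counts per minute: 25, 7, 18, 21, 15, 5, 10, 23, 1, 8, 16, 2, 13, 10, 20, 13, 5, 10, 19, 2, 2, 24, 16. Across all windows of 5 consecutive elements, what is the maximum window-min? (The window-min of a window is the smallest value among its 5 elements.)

[25, 7, 18, 21, 15] → min 7
[7, 18, 21, 15, 5] → min 5
[18, 21, 15, 5, 10] → min 5
[21, 15, 5, 10, 23] → min 5
[15, 5, 10, 23, 1] → min 1
[5, 10, 23, 1, 8] → min 1
[10, 23, 1, 8, 16] → min 1
[23, 1, 8, 16, 2] → min 1
[1, 8, 16, 2, 13] → min 1
[8, 16, 2, 13, 10] → min 2
[16, 2, 13, 10, 20] → min 2
[2, 13, 10, 20, 13] → min 2
[13, 10, 20, 13, 5] → min 5
[10, 20, 13, 5, 10] → min 5
[20, 13, 5, 10, 19] → min 5
[13, 5, 10, 19, 2] → min 2
[5, 10, 19, 2, 2] → min 2
[10, 19, 2, 2, 24] → min 2
[19, 2, 2, 24, 16] → min 2
Maximum of these is 7.

7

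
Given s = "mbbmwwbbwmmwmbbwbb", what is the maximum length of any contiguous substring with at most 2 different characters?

Extend right; when distinct count exceeds 2, shrink from the left:
[m] 1 distinct, len 1
[m, b] 2 distinct, len 2
[m, b, b] 2 distinct, len 3
[m, b, b, m] 2 distinct, len 4
[m, w] 2 distinct, len 2
[m, w, w] 2 distinct, len 3
[w, w, b] 2 distinct, len 3
[w, w, b, b] 2 distinct, len 4
[w, w, b, b, w] 2 distinct, len 5
[w, m] 2 distinct, len 2
[w, m, m] 2 distinct, len 3
[w, m, m, w] 2 distinct, len 4
[w, m, m, w, m] 2 distinct, len 5
[m, b] 2 distinct, len 2
[m, b, b] 2 distinct, len 3
[b, b, w] 2 distinct, len 3
[b, b, w, b] 2 distinct, len 4
[b, b, w, b, b] 2 distinct, len 5
Longest length with ≤2 distinct: 5.

5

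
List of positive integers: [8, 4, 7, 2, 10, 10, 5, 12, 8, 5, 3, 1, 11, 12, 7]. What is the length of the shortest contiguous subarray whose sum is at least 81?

add 8: running sum 8 < 81
add 4: running sum 12 < 81
add 7: running sum 19 < 81
add 2: running sum 21 < 81
add 10: running sum 31 < 81
add 10: running sum 41 < 81
add 5: running sum 46 < 81
add 12: running sum 58 < 81
add 8: running sum 66 < 81
add 5: running sum 71 < 81
add 3: running sum 74 < 81
add 1: running sum 75 < 81
add 11: shortest ending here [8, 4, 7, 2, 10, 10, 5, 12, 8, 5, 3, 1, 11] sum 86, len 13
add 12: shortest ending here [7, 2, 10, 10, 5, 12, 8, 5, 3, 1, 11, 12] sum 86, len 12
add 7: shortest ending here [10, 10, 5, 12, 8, 5, 3, 1, 11, 12, 7] sum 84, len 11
Shortest qualifying length: 11.

11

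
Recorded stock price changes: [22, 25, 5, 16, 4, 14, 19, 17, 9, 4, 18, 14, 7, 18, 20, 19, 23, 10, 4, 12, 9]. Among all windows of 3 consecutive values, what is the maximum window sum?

22 25 5 → sum 52
25 5 16 → sum 46
5 16 4 → sum 25
16 4 14 → sum 34
4 14 19 → sum 37
14 19 17 → sum 50
19 17 9 → sum 45
17 9 4 → sum 30
9 4 18 → sum 31
4 18 14 → sum 36
18 14 7 → sum 39
14 7 18 → sum 39
7 18 20 → sum 45
18 20 19 → sum 57
20 19 23 → sum 62
19 23 10 → sum 52
23 10 4 → sum 37
10 4 12 → sum 26
4 12 9 → sum 25
Maximum of these is 62.

62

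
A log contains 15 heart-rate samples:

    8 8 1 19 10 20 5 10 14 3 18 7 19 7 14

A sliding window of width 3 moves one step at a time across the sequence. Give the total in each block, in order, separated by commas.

(8, 8, 1) → sum 17
(8, 1, 19) → sum 28
(1, 19, 10) → sum 30
(19, 10, 20) → sum 49
(10, 20, 5) → sum 35
(20, 5, 10) → sum 35
(5, 10, 14) → sum 29
(10, 14, 3) → sum 27
(14, 3, 18) → sum 35
(3, 18, 7) → sum 28
(18, 7, 19) → sum 44
(7, 19, 7) → sum 33
(19, 7, 14) → sum 40

17, 28, 30, 49, 35, 35, 29, 27, 35, 28, 44, 33, 40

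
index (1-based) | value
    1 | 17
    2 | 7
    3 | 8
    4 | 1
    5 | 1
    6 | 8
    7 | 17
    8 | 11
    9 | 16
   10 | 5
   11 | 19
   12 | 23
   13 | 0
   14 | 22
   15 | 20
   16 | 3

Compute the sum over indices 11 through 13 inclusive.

Elements at indices 11..13: 19, 23, 0
sum(19, 23, 0) = 42

42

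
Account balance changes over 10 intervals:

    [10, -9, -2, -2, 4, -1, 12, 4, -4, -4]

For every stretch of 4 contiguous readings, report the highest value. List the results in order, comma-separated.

10 -9 -2 -2 → max 10
-9 -2 -2 4 → max 4
-2 -2 4 -1 → max 4
-2 4 -1 12 → max 12
4 -1 12 4 → max 12
-1 12 4 -4 → max 12
12 4 -4 -4 → max 12

10, 4, 4, 12, 12, 12, 12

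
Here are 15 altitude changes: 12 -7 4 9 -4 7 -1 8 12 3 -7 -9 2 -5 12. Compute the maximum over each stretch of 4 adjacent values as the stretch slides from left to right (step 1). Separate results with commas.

12, 9, 9, 9, 8, 12, 12, 12, 12, 3, 2, 12

(12, -7, 4, 9) → max 12
(-7, 4, 9, -4) → max 9
(4, 9, -4, 7) → max 9
(9, -4, 7, -1) → max 9
(-4, 7, -1, 8) → max 8
(7, -1, 8, 12) → max 12
(-1, 8, 12, 3) → max 12
(8, 12, 3, -7) → max 12
(12, 3, -7, -9) → max 12
(3, -7, -9, 2) → max 3
(-7, -9, 2, -5) → max 2
(-9, 2, -5, 12) → max 12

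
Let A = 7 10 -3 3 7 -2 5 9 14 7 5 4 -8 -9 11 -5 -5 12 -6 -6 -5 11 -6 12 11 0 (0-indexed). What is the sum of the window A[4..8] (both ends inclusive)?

33

Elements at indices 4..8: 7, -2, 5, 9, 14
sum(7, -2, 5, 9, 14) = 33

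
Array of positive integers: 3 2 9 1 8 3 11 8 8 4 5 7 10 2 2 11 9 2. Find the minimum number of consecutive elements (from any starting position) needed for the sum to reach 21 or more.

add 3: running sum 3 < 21
add 2: running sum 5 < 21
add 9: running sum 14 < 21
add 1: running sum 15 < 21
end 4: [3, 2, 9, 1, 8] sum 23, len 5
end 5: [9, 1, 8, 3] sum 21, len 4
end 6: [8, 3, 11] sum 22, len 3
end 7: [3, 11, 8] sum 22, len 3
end 8: [11, 8, 8] sum 27, len 3
end 9: [11, 8, 8, 4] sum 31, len 4
end 10: [8, 8, 4, 5] sum 25, len 4
end 11: [8, 4, 5, 7] sum 24, len 4
end 12: [5, 7, 10] sum 22, len 3
end 13: [5, 7, 10, 2] sum 24, len 4
end 14: [7, 10, 2, 2] sum 21, len 4
end 15: [10, 2, 2, 11] sum 25, len 4
end 16: [2, 11, 9] sum 22, len 3
end 17: [11, 9, 2] sum 22, len 3
Shortest qualifying length: 3.

3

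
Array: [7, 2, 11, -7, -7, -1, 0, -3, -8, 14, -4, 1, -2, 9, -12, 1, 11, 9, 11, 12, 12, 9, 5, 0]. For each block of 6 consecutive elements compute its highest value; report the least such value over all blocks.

0

7 2 11 -7 -7 -1 → max 11
2 11 -7 -7 -1 0 → max 11
11 -7 -7 -1 0 -3 → max 11
-7 -7 -1 0 -3 -8 → max 0
-7 -1 0 -3 -8 14 → max 14
-1 0 -3 -8 14 -4 → max 14
0 -3 -8 14 -4 1 → max 14
-3 -8 14 -4 1 -2 → max 14
-8 14 -4 1 -2 9 → max 14
14 -4 1 -2 9 -12 → max 14
-4 1 -2 9 -12 1 → max 9
1 -2 9 -12 1 11 → max 11
-2 9 -12 1 11 9 → max 11
9 -12 1 11 9 11 → max 11
-12 1 11 9 11 12 → max 12
1 11 9 11 12 12 → max 12
11 9 11 12 12 9 → max 12
9 11 12 12 9 5 → max 12
11 12 12 9 5 0 → max 12
Least of these is 0.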